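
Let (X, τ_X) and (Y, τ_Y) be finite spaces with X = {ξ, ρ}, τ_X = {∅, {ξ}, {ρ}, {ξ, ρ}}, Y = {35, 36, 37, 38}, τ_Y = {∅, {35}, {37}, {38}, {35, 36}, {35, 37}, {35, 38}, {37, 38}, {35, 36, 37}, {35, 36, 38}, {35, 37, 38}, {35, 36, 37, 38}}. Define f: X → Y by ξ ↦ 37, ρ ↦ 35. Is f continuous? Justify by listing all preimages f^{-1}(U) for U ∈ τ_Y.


f IS continuous.

Compute f^{-1}(U) for each U ∈ τ_Y:
  U = ∅: f^{-1}(U) = ∅ ∈ τ_X ✓.
  U = {35}: f^{-1}(U) = {ρ} ∈ τ_X ✓.
  U = {37}: f^{-1}(U) = {ξ} ∈ τ_X ✓.
  U = {38}: f^{-1}(U) = ∅ ∈ τ_X ✓.
  U = {35, 36}: f^{-1}(U) = {ρ} ∈ τ_X ✓.
  U = {35, 37}: f^{-1}(U) = {ξ, ρ} ∈ τ_X ✓.
  U = {35, 38}: f^{-1}(U) = {ρ} ∈ τ_X ✓.
  U = {37, 38}: f^{-1}(U) = {ξ} ∈ τ_X ✓.
  U = {35, 36, 37}: f^{-1}(U) = {ξ, ρ} ∈ τ_X ✓.
  U = {35, 36, 38}: f^{-1}(U) = {ρ} ∈ τ_X ✓.
  U = {35, 37, 38}: f^{-1}(U) = {ξ, ρ} ∈ τ_X ✓.
  U = {35, 36, 37, 38}: f^{-1}(U) = {ξ, ρ} ∈ τ_X ✓.
Every preimage lies in τ_X, so f IS continuous.


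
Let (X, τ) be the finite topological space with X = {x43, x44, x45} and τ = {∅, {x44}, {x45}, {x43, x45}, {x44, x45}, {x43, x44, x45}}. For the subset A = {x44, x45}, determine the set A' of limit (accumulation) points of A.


A' = {x43}

For each x ∈ X, list the open sets U ∈ τ with x ∈ U, then check whether U ∩ (A ∖ {x}) ≠ ∅ for every such U.
  x = x43: opens ∋ x are {x43, x45}, {x43, x44, x45}; each meets A ∖ {x43}, so x IS a limit point.
  x = x44: open {x44} ∋ x has {x44} ∩ (A ∖ {x44}) = ∅, so x is NOT a limit point.
  x = x45: open {x45} ∋ x has {x45} ∩ (A ∖ {x45}) = ∅, so x is NOT a limit point.
Collecting: A' = {x43}.


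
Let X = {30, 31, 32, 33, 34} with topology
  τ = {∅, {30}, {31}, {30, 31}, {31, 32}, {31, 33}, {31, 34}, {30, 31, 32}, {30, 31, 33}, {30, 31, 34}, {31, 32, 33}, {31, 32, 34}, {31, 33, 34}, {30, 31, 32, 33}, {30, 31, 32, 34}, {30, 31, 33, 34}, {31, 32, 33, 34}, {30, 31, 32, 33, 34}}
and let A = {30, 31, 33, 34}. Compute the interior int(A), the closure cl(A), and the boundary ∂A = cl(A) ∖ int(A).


int(A) = {30, 31, 33, 34}, cl(A) = {30, 31, 32, 33, 34}, ∂A = {32}.

Closed sets in (X, τ) are complements of opens:
  closed(X, τ) = {∅, {30}, {32}, {33}, {34}, {30, 32}, {30, 33}, {30, 34}, {32, 33}, {32, 34}, {33, 34}, {30, 32, 33}, {30, 32, 34}, {30, 33, 34}, {32, 33, 34}, {30, 32, 33, 34}, {31, 32, 33, 34}, {30, 31, 32, 33, 34}}.
int(A) = ⋃ {U ∈ τ : U ⊆ A}. Opens contained in A: ∅, {30}, {31}, {30, 31}, {31, 33}, {31, 34}, {30, 31, 33}, {30, 31, 34}, {31, 33, 34}, {30, 31, 33, 34}.
Taking the union of these: int(A) = {30, 31, 33, 34}.
cl(A) = ⋂ {C closed : A ⊆ C}. Closed sets containing A: {30, 31, 32, 33, 34}.
Intersecting these: cl(A) = {30, 31, 32, 33, 34}.
∂A = cl(A) ∖ int(A) = {30, 31, 32, 33, 34} ∖ {30, 31, 33, 34} = {32}.


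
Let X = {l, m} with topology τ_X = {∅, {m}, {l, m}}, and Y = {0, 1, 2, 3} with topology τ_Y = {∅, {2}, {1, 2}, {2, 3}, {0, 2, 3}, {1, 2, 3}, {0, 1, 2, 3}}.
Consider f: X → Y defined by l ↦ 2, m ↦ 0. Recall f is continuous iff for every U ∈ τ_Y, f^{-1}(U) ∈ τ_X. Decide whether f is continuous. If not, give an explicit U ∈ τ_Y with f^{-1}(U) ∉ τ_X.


f is NOT continuous.

Compute f^{-1}(U) for each U ∈ τ_Y:
  U = ∅: f^{-1}(U) = ∅ ∈ τ_X ✓.
  U = {2}: f^{-1}(U) = {l} ∉ τ_X ✗.
  U = {1, 2}: f^{-1}(U) = {l} ∉ τ_X ✗.
  U = {2, 3}: f^{-1}(U) = {l} ∉ τ_X ✗.
  U = {0, 2, 3}: f^{-1}(U) = {l, m} ∈ τ_X ✓.
  U = {1, 2, 3}: f^{-1}(U) = {l} ∉ τ_X ✗.
  U = {0, 1, 2, 3}: f^{-1}(U) = {l, m} ∈ τ_X ✓.
Found U = {2} with f^{-1}(U) = {l} not in τ_X. Therefore f is NOT continuous.


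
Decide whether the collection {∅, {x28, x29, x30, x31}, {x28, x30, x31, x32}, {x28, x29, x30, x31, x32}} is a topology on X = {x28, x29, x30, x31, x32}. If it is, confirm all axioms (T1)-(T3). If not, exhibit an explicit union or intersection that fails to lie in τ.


τ is NOT a topology on X.

Axiom (T1): ∅ ∈ τ? Yes; X ∈ τ? Yes.
Axiom (T2/T3): check pairwise unions and intersections of members of τ.
Counterexample for (T3): {x28, x29, x30, x31} ∩ {x28, x30, x31, x32} = {x28, x30, x31} ∉ τ. Therefore τ is NOT a topology.


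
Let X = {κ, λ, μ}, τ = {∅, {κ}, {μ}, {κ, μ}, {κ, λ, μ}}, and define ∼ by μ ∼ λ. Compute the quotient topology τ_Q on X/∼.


X/∼ = {[κ], [λ=μ]}; |τ_Q| = 3.

Equivalence classes: [κ], [λ=μ].
Quotient map π: X → X/∼ sends κ ↦ [κ], λ ↦ [λ=μ], μ ↦ [λ=μ].
For each subset V ⊆ X/∼, compute π^{-1}(V) ⊆ X and check whether π^{-1}(V) ∈ τ. V is open in τ_Q iff π^{-1}(V) ∈ τ.
  V = {}: π^{-1}(V) = ∅ ∈ τ ✓.
  V = {[κ]}: π^{-1}(V) = {κ} ∈ τ ✓.
  V = {[λ=μ]}: π^{-1}(V) = {λ, μ} ∉ τ ✗.
  V = {[κ], [λ=μ]}: π^{-1}(V) = {κ, λ, μ} ∈ τ ✓.
Open sets in the quotient: τ_Q = {{}, {[κ]}, {[κ], [λ=μ]}} (3 elements).


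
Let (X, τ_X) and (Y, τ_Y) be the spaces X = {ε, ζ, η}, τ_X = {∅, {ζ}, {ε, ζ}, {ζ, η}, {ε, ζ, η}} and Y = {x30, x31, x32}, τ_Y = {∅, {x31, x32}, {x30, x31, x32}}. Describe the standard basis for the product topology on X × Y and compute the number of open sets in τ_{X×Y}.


Basis B = {∅ × ∅, {ζ} × {x31, x32}, {ζ} × {x30, x31, x32}, {ε, ζ} × {x31, x32}, {ζ, η} × {x31, x32}, {ε, ζ} × {x30, x31, x32}, {ε, ζ, η} × {x31, x32}, {ζ, η} × {x30, x31, x32}, {ε, ζ, η} × {x30, x31, x32}}; |τ_{X×Y}| = 14.

Enumerate products U × V with U ∈ τ_X, V ∈ τ_Y (deduplicated):
  ∅ × ∅ = {} (∅)
  {ζ} × {x31, x32} = {(ζ,x31), (ζ,x32)}
  {ζ} × {x30, x31, x32} = {(ζ,x30), (ζ,x31), (ζ,x32)}
  {ε, ζ} × {x31, x32} = {(ε,x31), (ε,x32), (ζ,x31), (ζ,x32)}
  {ζ, η} × {x31, x32} = {(ζ,x31), (ζ,x32), (η,x31), (η,x32)}
  {ε, ζ} × {x30, x31, x32} = {(ε,x30), (ε,x31), (ε,x32), (ζ,x30), (ζ,x31), (ζ,x32)}
  {ε, ζ, η} × {x31, x32} = {(ε,x31), (ε,x32), (ζ,x31), (ζ,x32), (η,x31), (η,x32)}
  {ζ, η} × {x30, x31, x32} = {(ζ,x30), (ζ,x31), (ζ,x32), (η,x30), (η,x31), (η,x32)}
  {ε, ζ, η} × {x30, x31, x32} = {(ε,x30), (ε,x31), (ε,x32), (ζ,x30), (ζ,x31), (ζ,x32), (η,x30), (η,x31), (η,x32)}
These 9 distinct sets form the basis B.
Close under arbitrary unions to get τ_{X×Y}; counting gives |τ_{X×Y}| = 14.


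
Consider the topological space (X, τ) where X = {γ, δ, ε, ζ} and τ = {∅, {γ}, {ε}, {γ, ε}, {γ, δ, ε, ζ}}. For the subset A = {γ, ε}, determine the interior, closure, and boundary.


int(A) = {γ, ε}, cl(A) = {γ, δ, ε, ζ}, ∂A = {δ, ζ}.

Closed sets in (X, τ) are complements of opens:
  closed(X, τ) = {∅, {δ, ζ}, {γ, δ, ζ}, {δ, ε, ζ}, {γ, δ, ε, ζ}}.
int(A) = ⋃ {U ∈ τ : U ⊆ A}. Opens contained in A: ∅, {γ}, {ε}, {γ, ε}.
Taking the union of these: int(A) = {γ, ε}.
cl(A) = ⋂ {C closed : A ⊆ C}. Closed sets containing A: {γ, δ, ε, ζ}.
Intersecting these: cl(A) = {γ, δ, ε, ζ}.
∂A = cl(A) ∖ int(A) = {γ, δ, ε, ζ} ∖ {γ, ε} = {δ, ζ}.


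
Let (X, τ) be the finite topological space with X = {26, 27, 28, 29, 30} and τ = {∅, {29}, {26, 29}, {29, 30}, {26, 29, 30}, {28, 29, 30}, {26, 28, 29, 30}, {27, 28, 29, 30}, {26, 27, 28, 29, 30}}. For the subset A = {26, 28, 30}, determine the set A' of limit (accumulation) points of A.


A' = {27, 28}

For each x ∈ X, list the open sets U ∈ τ with x ∈ U, then check whether U ∩ (A ∖ {x}) ≠ ∅ for every such U.
  x = 26: open {26, 29} ∋ x has {26, 29} ∩ (A ∖ {26}) = ∅, so x is NOT a limit point.
  x = 27: opens ∋ x are {27, 28, 29, 30}, {26, 27, 28, 29, 30}; each meets A ∖ {27}, so x IS a limit point.
  x = 28: opens ∋ x are {28, 29, 30}, {26, 28, 29, 30}, {27, 28, 29, 30}, {26, 27, 28, 29, 30}; each meets A ∖ {28}, so x IS a limit point.
  x = 29: open {29} ∋ x has {29} ∩ (A ∖ {29}) = ∅, so x is NOT a limit point.
  x = 30: open {29, 30} ∋ x has {29, 30} ∩ (A ∖ {30}) = ∅, so x is NOT a limit point.
Collecting: A' = {27, 28}.


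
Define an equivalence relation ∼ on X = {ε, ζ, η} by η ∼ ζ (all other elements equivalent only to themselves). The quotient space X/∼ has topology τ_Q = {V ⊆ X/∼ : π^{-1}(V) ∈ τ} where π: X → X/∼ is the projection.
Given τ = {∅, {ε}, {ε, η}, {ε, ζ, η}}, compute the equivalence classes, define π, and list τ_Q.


X/∼ = {[ε], [ζ=η]}; |τ_Q| = 3.

Equivalence classes: [ε], [ζ=η].
Quotient map π: X → X/∼ sends ε ↦ [ε], ζ ↦ [ζ=η], η ↦ [ζ=η].
For each subset V ⊆ X/∼, compute π^{-1}(V) ⊆ X and check whether π^{-1}(V) ∈ τ. V is open in τ_Q iff π^{-1}(V) ∈ τ.
  V = {}: π^{-1}(V) = ∅ ∈ τ ✓.
  V = {[ε]}: π^{-1}(V) = {ε} ∈ τ ✓.
  V = {[ζ=η]}: π^{-1}(V) = {ζ, η} ∉ τ ✗.
  V = {[ε], [ζ=η]}: π^{-1}(V) = {ε, ζ, η} ∈ τ ✓.
Open sets in the quotient: τ_Q = {{}, {[ε]}, {[ε], [ζ=η]}} (3 elements).


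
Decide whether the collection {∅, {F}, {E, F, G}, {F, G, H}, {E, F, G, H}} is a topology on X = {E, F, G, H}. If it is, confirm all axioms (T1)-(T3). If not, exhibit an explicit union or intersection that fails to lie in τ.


τ is NOT a topology on X.

Axiom (T1): ∅ ∈ τ? Yes; X ∈ τ? Yes.
Axiom (T2/T3): check pairwise unions and intersections of members of τ.
Counterexample for (T3): {E, F, G} ∩ {F, G, H} = {F, G} ∉ τ. Therefore τ is NOT a topology.


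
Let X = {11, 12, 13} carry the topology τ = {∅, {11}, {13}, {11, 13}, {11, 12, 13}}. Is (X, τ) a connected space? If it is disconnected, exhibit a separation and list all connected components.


(X, τ) is connected.

Find clopen sets (U ∈ τ with X ∖ U ∈ τ):
  U = ∅, X ∖ U = {11, 12, 13} — both open, so U is clopen.
  U = {11, 12, 13}, X ∖ U = ∅ — both open, so U is clopen.
Only trivial clopens (∅ and X) exist, so (X, τ) is connected.
Compute connected components by grouping points that agree on all clopens:
  component: {11, 12, 13}


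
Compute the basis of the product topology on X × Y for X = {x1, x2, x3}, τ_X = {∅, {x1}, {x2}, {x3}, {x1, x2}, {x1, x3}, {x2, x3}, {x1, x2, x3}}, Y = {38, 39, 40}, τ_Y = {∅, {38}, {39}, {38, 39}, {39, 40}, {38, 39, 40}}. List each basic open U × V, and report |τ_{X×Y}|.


Basis B = {∅ × ∅, {x1} × {38}, {x1} × {39}, {x2} × {38}, {x2} × {39}, {x3} × {38}, {x3} × {39}, {x1} × {38, 39}, {x1, x2} × {38}, {x1, x3} × {38}, {x1} × {39, 40}, {x1, x2} × {39}, {x1, x3} × {39}, {x2} × {38, 39}, {x2, x3} × {38}, {x2} × {39, 40}, {x2, x3} × {39}, {x3} × {38, 39}, {x3} × {39, 40}, {x1} × {38, 39, 40}, {x1, x2, x3} × {38}, {x1, x2, x3} × {39}, {x2} × {38, 39, 40}, {x3} × {38, 39, 40}, {x1, x2} × {38, 39}, {x1, x3} × {38, 39}, {x1, x2} × {39, 40}, {x1, x3} × {39, 40}, {x2, x3} × {38, 39}, {x2, x3} × {39, 40}, {x1, x2} × {38, 39, 40}, {x1, x3} × {38, 39, 40}, {x1, x2, x3} × {38, 39}, {x1, x2, x3} × {39, 40}, {x2, x3} × {38, 39, 40}, {x1, x2, x3} × {38, 39, 40}}; |τ_{X×Y}| = 216.

Enumerate products U × V with U ∈ τ_X, V ∈ τ_Y (deduplicated):
  ∅ × ∅ = {} (∅)
  {x1} × {38} = {(x1,38)}
  {x1} × {39} = {(x1,39)}
  {x2} × {38} = {(x2,38)}
  {x2} × {39} = {(x2,39)}
  {x3} × {38} = {(x3,38)}
  {x3} × {39} = {(x3,39)}
  {x1} × {38, 39} = {(x1,38), (x1,39)}
  {x1, x2} × {38} = {(x1,38), (x2,38)}
  {x1, x3} × {38} = {(x1,38), (x3,38)}
  {x1} × {39, 40} = {(x1,39), (x1,40)}
  {x1, x2} × {39} = {(x1,39), (x2,39)}
  {x1, x3} × {39} = {(x1,39), (x3,39)}
  {x2} × {38, 39} = {(x2,38), (x2,39)}
  {x2, x3} × {38} = {(x2,38), (x3,38)}
  {x2} × {39, 40} = {(x2,39), (x2,40)}
  {x2, x3} × {39} = {(x2,39), (x3,39)}
  {x3} × {38, 39} = {(x3,38), (x3,39)}
  {x3} × {39, 40} = {(x3,39), (x3,40)}
  {x1} × {38, 39, 40} = {(x1,38), (x1,39), (x1,40)}
  {x1, x2, x3} × {38} = {(x1,38), (x2,38), (x3,38)}
  {x1, x2, x3} × {39} = {(x1,39), (x2,39), (x3,39)}
  {x2} × {38, 39, 40} = {(x2,38), (x2,39), (x2,40)}
  {x3} × {38, 39, 40} = {(x3,38), (x3,39), (x3,40)}
  {x1, x2} × {38, 39} = {(x1,38), (x1,39), (x2,38), (x2,39)}
  {x1, x3} × {38, 39} = {(x1,38), (x1,39), (x3,38), (x3,39)}
  {x1, x2} × {39, 40} = {(x1,39), (x1,40), (x2,39), (x2,40)}
  {x1, x3} × {39, 40} = {(x1,39), (x1,40), (x3,39), (x3,40)}
  {x2, x3} × {38, 39} = {(x2,38), (x2,39), (x3,38), (x3,39)}
  {x2, x3} × {39, 40} = {(x2,39), (x2,40), (x3,39), (x3,40)}
  {x1, x2} × {38, 39, 40} = {(x1,38), (x1,39), (x1,40), (x2,38), (x2,39), (x2,40)}
  {x1, x3} × {38, 39, 40} = {(x1,38), (x1,39), (x1,40), (x3,38), (x3,39), (x3,40)}
  {x1, x2, x3} × {38, 39} = {(x1,38), (x1,39), (x2,38), (x2,39), (x3,38), (x3,39)}
  {x1, x2, x3} × {39, 40} = {(x1,39), (x1,40), (x2,39), (x2,40), (x3,39), (x3,40)}
  {x2, x3} × {38, 39, 40} = {(x2,38), (x2,39), (x2,40), (x3,38), (x3,39), (x3,40)}
  {x1, x2, x3} × {38, 39, 40} = {(x1,38), (x1,39), (x1,40), (x2,38), (x2,39), (x2,40), (x3,38), (x3,39), (x3,40)}
These 36 distinct sets form the basis B.
Close under arbitrary unions to get τ_{X×Y}; counting gives |τ_{X×Y}| = 216.


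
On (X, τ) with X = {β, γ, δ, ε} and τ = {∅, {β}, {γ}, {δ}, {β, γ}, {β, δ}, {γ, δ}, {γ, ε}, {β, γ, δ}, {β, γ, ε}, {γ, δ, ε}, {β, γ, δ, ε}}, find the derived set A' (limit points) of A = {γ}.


A' = {ε}

For each x ∈ X, list the open sets U ∈ τ with x ∈ U, then check whether U ∩ (A ∖ {x}) ≠ ∅ for every such U.
  x = β: open {β} ∋ x has {β} ∩ (A ∖ {β}) = ∅, so x is NOT a limit point.
  x = γ: open {γ} ∋ x has {γ} ∩ (A ∖ {γ}) = ∅, so x is NOT a limit point.
  x = δ: open {δ} ∋ x has {δ} ∩ (A ∖ {δ}) = ∅, so x is NOT a limit point.
  x = ε: opens ∋ x are {γ, ε}, {β, γ, ε}, {γ, δ, ε}, {β, γ, δ, ε}; each meets A ∖ {ε}, so x IS a limit point.
Collecting: A' = {ε}.


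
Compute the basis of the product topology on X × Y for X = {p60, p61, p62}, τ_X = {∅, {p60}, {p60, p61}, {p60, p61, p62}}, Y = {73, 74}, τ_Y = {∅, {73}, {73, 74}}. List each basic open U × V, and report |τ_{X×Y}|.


Basis B = {∅ × ∅, {p60} × {73}, {p60} × {73, 74}, {p60, p61} × {73}, {p60, p61, p62} × {73}, {p60, p61} × {73, 74}, {p60, p61, p62} × {73, 74}}; |τ_{X×Y}| = 10.

Enumerate products U × V with U ∈ τ_X, V ∈ τ_Y (deduplicated):
  ∅ × ∅ = {} (∅)
  {p60} × {73} = {(p60,73)}
  {p60} × {73, 74} = {(p60,73), (p60,74)}
  {p60, p61} × {73} = {(p60,73), (p61,73)}
  {p60, p61, p62} × {73} = {(p60,73), (p61,73), (p62,73)}
  {p60, p61} × {73, 74} = {(p60,73), (p60,74), (p61,73), (p61,74)}
  {p60, p61, p62} × {73, 74} = {(p60,73), (p60,74), (p61,73), (p61,74), (p62,73), (p62,74)}
These 7 distinct sets form the basis B.
Close under arbitrary unions to get τ_{X×Y}; counting gives |τ_{X×Y}| = 10.


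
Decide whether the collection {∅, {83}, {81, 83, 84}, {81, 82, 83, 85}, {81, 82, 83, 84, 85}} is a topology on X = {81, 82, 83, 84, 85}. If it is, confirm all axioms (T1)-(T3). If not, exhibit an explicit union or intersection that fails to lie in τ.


τ is NOT a topology on X.

Axiom (T1): ∅ ∈ τ? Yes; X ∈ τ? Yes.
Axiom (T2/T3): check pairwise unions and intersections of members of τ.
Counterexample for (T3): {81, 83, 84} ∩ {81, 82, 83, 85} = {81, 83} ∉ τ. Therefore τ is NOT a topology.


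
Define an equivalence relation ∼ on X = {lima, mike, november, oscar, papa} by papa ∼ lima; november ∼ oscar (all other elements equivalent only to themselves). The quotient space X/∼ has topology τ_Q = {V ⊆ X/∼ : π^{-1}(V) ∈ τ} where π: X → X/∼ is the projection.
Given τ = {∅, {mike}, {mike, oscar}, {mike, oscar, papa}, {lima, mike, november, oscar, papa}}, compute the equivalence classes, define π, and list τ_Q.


X/∼ = {[lima=papa], [mike], [november=oscar]}; |τ_Q| = 3.

Equivalence classes: [lima=papa], [mike], [november=oscar].
Quotient map π: X → X/∼ sends lima ↦ [lima=papa], mike ↦ [mike], november ↦ [november=oscar], oscar ↦ [november=oscar], papa ↦ [lima=papa].
For each subset V ⊆ X/∼, compute π^{-1}(V) ⊆ X and check whether π^{-1}(V) ∈ τ. V is open in τ_Q iff π^{-1}(V) ∈ τ.
  V = {}: π^{-1}(V) = ∅ ∈ τ ✓.
  V = {[lima=papa]}: π^{-1}(V) = {lima, papa} ∉ τ ✗.
  V = {[mike]}: π^{-1}(V) = {mike} ∈ τ ✓.
  V = {[lima=papa], [mike]}: π^{-1}(V) = {lima, mike, papa} ∉ τ ✗.
  V = {[november=oscar]}: π^{-1}(V) = {november, oscar} ∉ τ ✗.
  V = {[lima=papa], [november=oscar]}: π^{-1}(V) = {lima, november, oscar, papa} ∉ τ ✗.
  V = {[mike], [november=oscar]}: π^{-1}(V) = {mike, november, oscar} ∉ τ ✗.
  V = {[lima=papa], [mike], [november=oscar]}: π^{-1}(V) = {lima, mike, november, oscar, papa} ∈ τ ✓.
Open sets in the quotient: τ_Q = {{}, {[mike]}, {[lima=papa], [mike], [november=oscar]}} (3 elements).


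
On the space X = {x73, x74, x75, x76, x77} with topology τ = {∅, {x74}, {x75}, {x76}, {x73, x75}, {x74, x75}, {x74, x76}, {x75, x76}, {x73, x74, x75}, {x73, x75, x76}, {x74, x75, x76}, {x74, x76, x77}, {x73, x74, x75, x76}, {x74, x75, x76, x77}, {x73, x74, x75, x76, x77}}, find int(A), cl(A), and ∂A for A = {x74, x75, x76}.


int(A) = {x74, x75, x76}, cl(A) = {x73, x74, x75, x76, x77}, ∂A = {x73, x77}.

Closed sets in (X, τ) are complements of opens:
  closed(X, τ) = {∅, {x73}, {x77}, {x73, x75}, {x73, x77}, {x74, x77}, {x76, x77}, {x73, x74, x77}, {x73, x75, x77}, {x73, x76, x77}, {x74, x76, x77}, {x73, x74, x75, x77}, {x73, x74, x76, x77}, {x73, x75, x76, x77}, {x73, x74, x75, x76, x77}}.
int(A) = ⋃ {U ∈ τ : U ⊆ A}. Opens contained in A: ∅, {x74}, {x75}, {x76}, {x74, x75}, {x74, x76}, {x75, x76}, {x74, x75, x76}.
Taking the union of these: int(A) = {x74, x75, x76}.
cl(A) = ⋂ {C closed : A ⊆ C}. Closed sets containing A: {x73, x74, x75, x76, x77}.
Intersecting these: cl(A) = {x73, x74, x75, x76, x77}.
∂A = cl(A) ∖ int(A) = {x73, x74, x75, x76, x77} ∖ {x74, x75, x76} = {x73, x77}.


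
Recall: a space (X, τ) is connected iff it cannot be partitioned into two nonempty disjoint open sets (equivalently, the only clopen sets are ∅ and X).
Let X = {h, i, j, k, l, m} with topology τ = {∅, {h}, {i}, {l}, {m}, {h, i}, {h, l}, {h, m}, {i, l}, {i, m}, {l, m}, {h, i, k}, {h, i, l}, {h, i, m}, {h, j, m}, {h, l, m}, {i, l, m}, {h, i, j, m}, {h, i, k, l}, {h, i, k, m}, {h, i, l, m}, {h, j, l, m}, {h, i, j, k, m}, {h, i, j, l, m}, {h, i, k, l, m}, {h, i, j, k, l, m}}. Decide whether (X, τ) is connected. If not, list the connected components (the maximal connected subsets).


(X, τ) is disconnected; components = [{l}, {h, i, j, k, m}].

Find clopen sets (U ∈ τ with X ∖ U ∈ τ):
  U = ∅, X ∖ U = {h, i, j, k, l, m} — both open, so U is clopen.
  U = {l}, X ∖ U = {h, i, j, k, m} — both open, so U is clopen.
  U = {h, i, j, k, m}, X ∖ U = {l} — both open, so U is clopen.
  U = {h, i, j, k, l, m}, X ∖ U = ∅ — both open, so U is clopen.
Nontrivial clopen(s) exist: e.g. {l}. So (X, τ) is disconnected.
Compute connected components by grouping points that agree on all clopens:
  component: {l}
  component: {h, i, j, k, m}


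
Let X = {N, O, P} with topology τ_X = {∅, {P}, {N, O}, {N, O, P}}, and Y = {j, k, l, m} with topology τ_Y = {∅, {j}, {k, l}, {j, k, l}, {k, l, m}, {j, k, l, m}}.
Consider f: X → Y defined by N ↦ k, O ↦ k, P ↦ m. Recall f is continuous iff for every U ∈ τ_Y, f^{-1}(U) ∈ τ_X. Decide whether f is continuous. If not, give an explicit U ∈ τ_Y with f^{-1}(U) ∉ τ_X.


f IS continuous.

Compute f^{-1}(U) for each U ∈ τ_Y:
  U = ∅: f^{-1}(U) = ∅ ∈ τ_X ✓.
  U = {j}: f^{-1}(U) = ∅ ∈ τ_X ✓.
  U = {k, l}: f^{-1}(U) = {N, O} ∈ τ_X ✓.
  U = {j, k, l}: f^{-1}(U) = {N, O} ∈ τ_X ✓.
  U = {k, l, m}: f^{-1}(U) = {N, O, P} ∈ τ_X ✓.
  U = {j, k, l, m}: f^{-1}(U) = {N, O, P} ∈ τ_X ✓.
Every preimage lies in τ_X, so f IS continuous.


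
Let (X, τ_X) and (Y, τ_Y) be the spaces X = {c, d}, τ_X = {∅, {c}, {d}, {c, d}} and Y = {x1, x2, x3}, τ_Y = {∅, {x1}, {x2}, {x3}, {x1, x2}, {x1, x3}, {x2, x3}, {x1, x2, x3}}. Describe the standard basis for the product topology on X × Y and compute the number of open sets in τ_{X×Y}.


Basis B = {∅ × ∅, {c} × {x1}, {c} × {x2}, {c} × {x3}, {d} × {x1}, {d} × {x2}, {d} × {x3}, {c} × {x1, x2}, {c} × {x1, x3}, {c, d} × {x1}, {c} × {x2, x3}, {c, d} × {x2}, {c, d} × {x3}, {d} × {x1, x2}, {d} × {x1, x3}, {d} × {x2, x3}, {c} × {x1, x2, x3}, {d} × {x1, x2, x3}, {c, d} × {x1, x2}, {c, d} × {x1, x3}, {c, d} × {x2, x3}, {c, d} × {x1, x2, x3}}; |τ_{X×Y}| = 64.

Enumerate products U × V with U ∈ τ_X, V ∈ τ_Y (deduplicated):
  ∅ × ∅ = {} (∅)
  {c} × {x1} = {(c,x1)}
  {c} × {x2} = {(c,x2)}
  {c} × {x3} = {(c,x3)}
  {d} × {x1} = {(d,x1)}
  {d} × {x2} = {(d,x2)}
  {d} × {x3} = {(d,x3)}
  {c} × {x1, x2} = {(c,x1), (c,x2)}
  {c} × {x1, x3} = {(c,x1), (c,x3)}
  {c, d} × {x1} = {(c,x1), (d,x1)}
  {c} × {x2, x3} = {(c,x2), (c,x3)}
  {c, d} × {x2} = {(c,x2), (d,x2)}
  {c, d} × {x3} = {(c,x3), (d,x3)}
  {d} × {x1, x2} = {(d,x1), (d,x2)}
  {d} × {x1, x3} = {(d,x1), (d,x3)}
  {d} × {x2, x3} = {(d,x2), (d,x3)}
  {c} × {x1, x2, x3} = {(c,x1), (c,x2), (c,x3)}
  {d} × {x1, x2, x3} = {(d,x1), (d,x2), (d,x3)}
  {c, d} × {x1, x2} = {(c,x1), (c,x2), (d,x1), (d,x2)}
  {c, d} × {x1, x3} = {(c,x1), (c,x3), (d,x1), (d,x3)}
  {c, d} × {x2, x3} = {(c,x2), (c,x3), (d,x2), (d,x3)}
  {c, d} × {x1, x2, x3} = {(c,x1), (c,x2), (c,x3), (d,x1), (d,x2), (d,x3)}
These 22 distinct sets form the basis B.
Close under arbitrary unions to get τ_{X×Y}; counting gives |τ_{X×Y}| = 64.


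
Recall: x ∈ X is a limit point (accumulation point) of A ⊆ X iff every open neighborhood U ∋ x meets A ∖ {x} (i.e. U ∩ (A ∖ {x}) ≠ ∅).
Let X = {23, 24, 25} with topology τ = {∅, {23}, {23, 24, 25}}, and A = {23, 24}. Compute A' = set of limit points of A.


A' = {24, 25}

For each x ∈ X, list the open sets U ∈ τ with x ∈ U, then check whether U ∩ (A ∖ {x}) ≠ ∅ for every such U.
  x = 23: open {23} ∋ x has {23} ∩ (A ∖ {23}) = ∅, so x is NOT a limit point.
  x = 24: opens ∋ x are {23, 24, 25}; each meets A ∖ {24}, so x IS a limit point.
  x = 25: opens ∋ x are {23, 24, 25}; each meets A ∖ {25}, so x IS a limit point.
Collecting: A' = {24, 25}.


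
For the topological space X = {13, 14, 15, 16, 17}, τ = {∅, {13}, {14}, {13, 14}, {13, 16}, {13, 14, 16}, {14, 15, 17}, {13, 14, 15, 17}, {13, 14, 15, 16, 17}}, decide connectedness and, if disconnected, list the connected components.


(X, τ) is disconnected; components = [{13, 16}, {14, 15, 17}].

Find clopen sets (U ∈ τ with X ∖ U ∈ τ):
  U = ∅, X ∖ U = {13, 14, 15, 16, 17} — both open, so U is clopen.
  U = {13, 16}, X ∖ U = {14, 15, 17} — both open, so U is clopen.
  U = {14, 15, 17}, X ∖ U = {13, 16} — both open, so U is clopen.
  U = {13, 14, 15, 16, 17}, X ∖ U = ∅ — both open, so U is clopen.
Nontrivial clopen(s) exist: e.g. {13, 16}. So (X, τ) is disconnected.
Compute connected components by grouping points that agree on all clopens:
  component: {13, 16}
  component: {14, 15, 17}


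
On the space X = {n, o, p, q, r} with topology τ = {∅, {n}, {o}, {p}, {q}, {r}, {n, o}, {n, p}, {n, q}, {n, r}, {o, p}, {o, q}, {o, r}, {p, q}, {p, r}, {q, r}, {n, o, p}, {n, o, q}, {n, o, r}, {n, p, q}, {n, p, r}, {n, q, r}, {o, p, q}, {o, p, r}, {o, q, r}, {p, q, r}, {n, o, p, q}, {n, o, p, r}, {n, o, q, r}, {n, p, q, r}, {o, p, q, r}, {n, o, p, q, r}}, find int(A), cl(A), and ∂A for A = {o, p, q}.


int(A) = {o, p, q}, cl(A) = {o, p, q}, ∂A = ∅.

Closed sets in (X, τ) are complements of opens:
  closed(X, τ) = {∅, {n}, {o}, {p}, {q}, {r}, {n, o}, {n, p}, {n, q}, {n, r}, {o, p}, {o, q}, {o, r}, {p, q}, {p, r}, {q, r}, {n, o, p}, {n, o, q}, {n, o, r}, {n, p, q}, {n, p, r}, {n, q, r}, {o, p, q}, {o, p, r}, {o, q, r}, {p, q, r}, {n, o, p, q}, {n, o, p, r}, {n, o, q, r}, {n, p, q, r}, {o, p, q, r}, {n, o, p, q, r}}.
int(A) = ⋃ {U ∈ τ : U ⊆ A}. Opens contained in A: ∅, {o}, {p}, {q}, {o, p}, {o, q}, {p, q}, {o, p, q}.
Taking the union of these: int(A) = {o, p, q}.
cl(A) = ⋂ {C closed : A ⊆ C}. Closed sets containing A: {o, p, q}, {n, o, p, q}, {o, p, q, r}, {n, o, p, q, r}.
Intersecting these: cl(A) = {o, p, q}.
∂A = cl(A) ∖ int(A) = {o, p, q} ∖ {o, p, q} = ∅.


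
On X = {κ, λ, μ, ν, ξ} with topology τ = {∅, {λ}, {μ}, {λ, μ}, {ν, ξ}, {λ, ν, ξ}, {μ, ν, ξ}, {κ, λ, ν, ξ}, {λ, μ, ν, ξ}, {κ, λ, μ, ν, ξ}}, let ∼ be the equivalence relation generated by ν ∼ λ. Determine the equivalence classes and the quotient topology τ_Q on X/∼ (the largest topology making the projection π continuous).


X/∼ = {[κ], [λ=ν], [μ], [ξ]}; |τ_Q| = 6.

Equivalence classes: [κ], [λ=ν], [μ], [ξ].
Quotient map π: X → X/∼ sends κ ↦ [κ], λ ↦ [λ=ν], μ ↦ [μ], ν ↦ [λ=ν], ξ ↦ [ξ].
For each subset V ⊆ X/∼, compute π^{-1}(V) ⊆ X and check whether π^{-1}(V) ∈ τ. V is open in τ_Q iff π^{-1}(V) ∈ τ.
  V = {}: π^{-1}(V) = ∅ ∈ τ ✓.
  V = {[κ]}: π^{-1}(V) = {κ} ∉ τ ✗.
  V = {[λ=ν]}: π^{-1}(V) = {λ, ν} ∉ τ ✗.
  V = {[κ], [λ=ν]}: π^{-1}(V) = {κ, λ, ν} ∉ τ ✗.
  V = {[μ]}: π^{-1}(V) = {μ} ∈ τ ✓.
  V = {[κ], [μ]}: π^{-1}(V) = {κ, μ} ∉ τ ✗.
  V = {[λ=ν], [μ]}: π^{-1}(V) = {λ, μ, ν} ∉ τ ✗.
  V = {[κ], [λ=ν], [μ]}: π^{-1}(V) = {κ, λ, μ, ν} ∉ τ ✗.
  V = {[ξ]}: π^{-1}(V) = {ξ} ∉ τ ✗.
  V = {[κ], [ξ]}: π^{-1}(V) = {κ, ξ} ∉ τ ✗.
  V = {[λ=ν], [ξ]}: π^{-1}(V) = {λ, ν, ξ} ∈ τ ✓.
  V = {[κ], [λ=ν], [ξ]}: π^{-1}(V) = {κ, λ, ν, ξ} ∈ τ ✓.
  V = {[μ], [ξ]}: π^{-1}(V) = {μ, ξ} ∉ τ ✗.
  V = {[κ], [μ], [ξ]}: π^{-1}(V) = {κ, μ, ξ} ∉ τ ✗.
  V = {[λ=ν], [μ], [ξ]}: π^{-1}(V) = {λ, μ, ν, ξ} ∈ τ ✓.
  V = {[κ], [λ=ν], [μ], [ξ]}: π^{-1}(V) = {κ, λ, μ, ν, ξ} ∈ τ ✓.
Open sets in the quotient: τ_Q = {{}, {[μ]}, {[λ=ν], [ξ]}, {[κ], [λ=ν], [ξ]}, {[λ=ν], [μ], [ξ]}, {[κ], [λ=ν], [μ], [ξ]}} (6 elements).


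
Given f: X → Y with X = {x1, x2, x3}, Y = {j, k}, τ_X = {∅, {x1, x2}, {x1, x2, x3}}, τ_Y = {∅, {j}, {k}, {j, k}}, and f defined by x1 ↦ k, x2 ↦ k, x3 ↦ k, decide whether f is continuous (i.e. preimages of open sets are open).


f IS continuous.

Compute f^{-1}(U) for each U ∈ τ_Y:
  U = ∅: f^{-1}(U) = ∅ ∈ τ_X ✓.
  U = {j}: f^{-1}(U) = ∅ ∈ τ_X ✓.
  U = {k}: f^{-1}(U) = {x1, x2, x3} ∈ τ_X ✓.
  U = {j, k}: f^{-1}(U) = {x1, x2, x3} ∈ τ_X ✓.
Every preimage lies in τ_X, so f IS continuous.


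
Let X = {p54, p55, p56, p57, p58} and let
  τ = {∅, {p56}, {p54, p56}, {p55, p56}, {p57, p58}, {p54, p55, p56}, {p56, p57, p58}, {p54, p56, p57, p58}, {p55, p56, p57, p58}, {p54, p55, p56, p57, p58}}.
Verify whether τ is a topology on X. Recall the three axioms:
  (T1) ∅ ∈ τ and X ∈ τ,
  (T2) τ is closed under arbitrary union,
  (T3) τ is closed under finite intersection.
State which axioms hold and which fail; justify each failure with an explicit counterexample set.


τ IS a topology on X.

Axiom (T1): ∅ ∈ τ? Yes; X ∈ τ? Yes.
Axiom (T2/T3): check pairwise unions and intersections of members of τ.
All pairwise intersections and unions checked — each lies in τ. Therefore τ satisfies (T1), (T2), (T3): it IS a topology on X.


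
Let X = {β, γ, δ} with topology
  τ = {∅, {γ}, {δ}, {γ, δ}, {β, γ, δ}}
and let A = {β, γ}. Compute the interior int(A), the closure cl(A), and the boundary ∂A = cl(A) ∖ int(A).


int(A) = {γ}, cl(A) = {β, γ}, ∂A = {β}.

Closed sets in (X, τ) are complements of opens:
  closed(X, τ) = {∅, {β}, {β, γ}, {β, δ}, {β, γ, δ}}.
int(A) = ⋃ {U ∈ τ : U ⊆ A}. Opens contained in A: ∅, {γ}.
Taking the union of these: int(A) = {γ}.
cl(A) = ⋂ {C closed : A ⊆ C}. Closed sets containing A: {β, γ}, {β, γ, δ}.
Intersecting these: cl(A) = {β, γ}.
∂A = cl(A) ∖ int(A) = {β, γ} ∖ {γ} = {β}.


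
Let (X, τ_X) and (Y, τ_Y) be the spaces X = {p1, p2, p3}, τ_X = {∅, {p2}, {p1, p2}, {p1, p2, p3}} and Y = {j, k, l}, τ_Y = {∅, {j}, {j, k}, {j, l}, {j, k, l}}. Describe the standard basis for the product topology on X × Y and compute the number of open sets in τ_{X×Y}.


Basis B = {∅ × ∅, {p2} × {j}, {p1, p2} × {j}, {p2} × {j, k}, {p2} × {j, l}, {p1, p2, p3} × {j}, {p2} × {j, k, l}, {p1, p2} × {j, k}, {p1, p2} × {j, l}, {p1, p2} × {j, k, l}, {p1, p2, p3} × {j, k}, {p1, p2, p3} × {j, l}, {p1, p2, p3} × {j, k, l}}; |τ_{X×Y}| = 30.

Enumerate products U × V with U ∈ τ_X, V ∈ τ_Y (deduplicated):
  ∅ × ∅ = {} (∅)
  {p2} × {j} = {(p2,j)}
  {p1, p2} × {j} = {(p1,j), (p2,j)}
  {p2} × {j, k} = {(p2,j), (p2,k)}
  {p2} × {j, l} = {(p2,j), (p2,l)}
  {p1, p2, p3} × {j} = {(p1,j), (p2,j), (p3,j)}
  {p2} × {j, k, l} = {(p2,j), (p2,k), (p2,l)}
  {p1, p2} × {j, k} = {(p1,j), (p1,k), (p2,j), (p2,k)}
  {p1, p2} × {j, l} = {(p1,j), (p1,l), (p2,j), (p2,l)}
  {p1, p2} × {j, k, l} = {(p1,j), (p1,k), (p1,l), (p2,j), (p2,k), (p2,l)}
  {p1, p2, p3} × {j, k} = {(p1,j), (p1,k), (p2,j), (p2,k), (p3,j), (p3,k)}
  {p1, p2, p3} × {j, l} = {(p1,j), (p1,l), (p2,j), (p2,l), (p3,j), (p3,l)}
  {p1, p2, p3} × {j, k, l} = {(p1,j), (p1,k), (p1,l), (p2,j), (p2,k), (p2,l), (p3,j), (p3,k), (p3,l)}
These 13 distinct sets form the basis B.
Close under arbitrary unions to get τ_{X×Y}; counting gives |τ_{X×Y}| = 30.


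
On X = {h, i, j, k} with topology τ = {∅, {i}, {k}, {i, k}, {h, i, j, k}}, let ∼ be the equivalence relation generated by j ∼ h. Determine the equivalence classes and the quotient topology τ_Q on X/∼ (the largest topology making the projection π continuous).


X/∼ = {[h=j], [i], [k]}; |τ_Q| = 5.

Equivalence classes: [h=j], [i], [k].
Quotient map π: X → X/∼ sends h ↦ [h=j], i ↦ [i], j ↦ [h=j], k ↦ [k].
For each subset V ⊆ X/∼, compute π^{-1}(V) ⊆ X and check whether π^{-1}(V) ∈ τ. V is open in τ_Q iff π^{-1}(V) ∈ τ.
  V = {}: π^{-1}(V) = ∅ ∈ τ ✓.
  V = {[h=j]}: π^{-1}(V) = {h, j} ∉ τ ✗.
  V = {[i]}: π^{-1}(V) = {i} ∈ τ ✓.
  V = {[h=j], [i]}: π^{-1}(V) = {h, i, j} ∉ τ ✗.
  V = {[k]}: π^{-1}(V) = {k} ∈ τ ✓.
  V = {[h=j], [k]}: π^{-1}(V) = {h, j, k} ∉ τ ✗.
  V = {[i], [k]}: π^{-1}(V) = {i, k} ∈ τ ✓.
  V = {[h=j], [i], [k]}: π^{-1}(V) = {h, i, j, k} ∈ τ ✓.
Open sets in the quotient: τ_Q = {{}, {[i]}, {[k]}, {[i], [k]}, {[h=j], [i], [k]}} (5 elements).


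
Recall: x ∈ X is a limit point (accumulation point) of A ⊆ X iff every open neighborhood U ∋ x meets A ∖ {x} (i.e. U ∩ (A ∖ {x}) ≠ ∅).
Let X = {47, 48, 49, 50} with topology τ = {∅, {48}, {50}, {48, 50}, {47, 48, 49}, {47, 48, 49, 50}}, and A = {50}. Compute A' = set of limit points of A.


A' = ∅

For each x ∈ X, list the open sets U ∈ τ with x ∈ U, then check whether U ∩ (A ∖ {x}) ≠ ∅ for every such U.
  x = 47: open {47, 48, 49} ∋ x has {47, 48, 49} ∩ (A ∖ {47}) = ∅, so x is NOT a limit point.
  x = 48: open {48} ∋ x has {48} ∩ (A ∖ {48}) = ∅, so x is NOT a limit point.
  x = 49: open {47, 48, 49} ∋ x has {47, 48, 49} ∩ (A ∖ {49}) = ∅, so x is NOT a limit point.
  x = 50: open {50} ∋ x has {50} ∩ (A ∖ {50}) = ∅, so x is NOT a limit point.
Collecting: A' = ∅.


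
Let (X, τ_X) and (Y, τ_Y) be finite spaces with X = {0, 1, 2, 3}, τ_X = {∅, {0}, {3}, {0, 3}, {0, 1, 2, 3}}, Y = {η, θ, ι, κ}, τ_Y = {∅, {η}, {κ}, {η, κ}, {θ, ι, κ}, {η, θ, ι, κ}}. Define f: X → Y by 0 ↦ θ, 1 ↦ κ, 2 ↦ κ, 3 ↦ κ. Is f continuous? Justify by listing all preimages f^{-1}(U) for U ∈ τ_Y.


f is NOT continuous.

Compute f^{-1}(U) for each U ∈ τ_Y:
  U = ∅: f^{-1}(U) = ∅ ∈ τ_X ✓.
  U = {η}: f^{-1}(U) = ∅ ∈ τ_X ✓.
  U = {κ}: f^{-1}(U) = {1, 2, 3} ∉ τ_X ✗.
  U = {η, κ}: f^{-1}(U) = {1, 2, 3} ∉ τ_X ✗.
  U = {θ, ι, κ}: f^{-1}(U) = {0, 1, 2, 3} ∈ τ_X ✓.
  U = {η, θ, ι, κ}: f^{-1}(U) = {0, 1, 2, 3} ∈ τ_X ✓.
Found U = {κ} with f^{-1}(U) = {1, 2, 3} not in τ_X. Therefore f is NOT continuous.


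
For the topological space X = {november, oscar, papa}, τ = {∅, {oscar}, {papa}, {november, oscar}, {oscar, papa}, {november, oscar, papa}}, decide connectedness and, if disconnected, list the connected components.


(X, τ) is disconnected; components = [{papa}, {november, oscar}].

Find clopen sets (U ∈ τ with X ∖ U ∈ τ):
  U = ∅, X ∖ U = {november, oscar, papa} — both open, so U is clopen.
  U = {papa}, X ∖ U = {november, oscar} — both open, so U is clopen.
  U = {november, oscar}, X ∖ U = {papa} — both open, so U is clopen.
  U = {november, oscar, papa}, X ∖ U = ∅ — both open, so U is clopen.
Nontrivial clopen(s) exist: e.g. {papa}. So (X, τ) is disconnected.
Compute connected components by grouping points that agree on all clopens:
  component: {papa}
  component: {november, oscar}


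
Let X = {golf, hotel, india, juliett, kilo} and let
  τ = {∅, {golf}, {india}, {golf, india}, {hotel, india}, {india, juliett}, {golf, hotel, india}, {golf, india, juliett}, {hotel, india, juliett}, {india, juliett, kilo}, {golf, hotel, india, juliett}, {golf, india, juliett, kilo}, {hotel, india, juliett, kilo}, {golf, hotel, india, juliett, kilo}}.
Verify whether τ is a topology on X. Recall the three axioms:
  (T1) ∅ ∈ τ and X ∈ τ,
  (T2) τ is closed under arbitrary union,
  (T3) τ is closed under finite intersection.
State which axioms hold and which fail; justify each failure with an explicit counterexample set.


τ IS a topology on X.

Axiom (T1): ∅ ∈ τ? Yes; X ∈ τ? Yes.
Axiom (T2/T3): check pairwise unions and intersections of members of τ.
All pairwise intersections and unions checked — each lies in τ. Therefore τ satisfies (T1), (T2), (T3): it IS a topology on X.


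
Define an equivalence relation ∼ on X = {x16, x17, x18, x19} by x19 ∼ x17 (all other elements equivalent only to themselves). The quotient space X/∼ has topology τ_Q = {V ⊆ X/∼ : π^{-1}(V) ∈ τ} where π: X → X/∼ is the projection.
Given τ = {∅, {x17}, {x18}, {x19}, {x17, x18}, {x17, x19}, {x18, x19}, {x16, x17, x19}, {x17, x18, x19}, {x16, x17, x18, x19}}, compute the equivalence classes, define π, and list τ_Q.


X/∼ = {[x16], [x17=x19], [x18]}; |τ_Q| = 6.

Equivalence classes: [x16], [x17=x19], [x18].
Quotient map π: X → X/∼ sends x16 ↦ [x16], x17 ↦ [x17=x19], x18 ↦ [x18], x19 ↦ [x17=x19].
For each subset V ⊆ X/∼, compute π^{-1}(V) ⊆ X and check whether π^{-1}(V) ∈ τ. V is open in τ_Q iff π^{-1}(V) ∈ τ.
  V = {}: π^{-1}(V) = ∅ ∈ τ ✓.
  V = {[x16]}: π^{-1}(V) = {x16} ∉ τ ✗.
  V = {[x17=x19]}: π^{-1}(V) = {x17, x19} ∈ τ ✓.
  V = {[x16], [x17=x19]}: π^{-1}(V) = {x16, x17, x19} ∈ τ ✓.
  V = {[x18]}: π^{-1}(V) = {x18} ∈ τ ✓.
  V = {[x16], [x18]}: π^{-1}(V) = {x16, x18} ∉ τ ✗.
  V = {[x17=x19], [x18]}: π^{-1}(V) = {x17, x18, x19} ∈ τ ✓.
  V = {[x16], [x17=x19], [x18]}: π^{-1}(V) = {x16, x17, x18, x19} ∈ τ ✓.
Open sets in the quotient: τ_Q = {{}, {[x17=x19]}, {[x16], [x17=x19]}, {[x18]}, {[x17=x19], [x18]}, {[x16], [x17=x19], [x18]}} (6 elements).


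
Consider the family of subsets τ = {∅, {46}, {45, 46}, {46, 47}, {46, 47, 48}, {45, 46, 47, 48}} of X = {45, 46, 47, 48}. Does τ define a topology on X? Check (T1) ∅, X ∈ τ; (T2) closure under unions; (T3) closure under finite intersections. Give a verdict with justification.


τ is NOT a topology on X.

Axiom (T1): ∅ ∈ τ? Yes; X ∈ τ? Yes.
Axiom (T2/T3): check pairwise unions and intersections of members of τ.
Counterexample for (T2): {45, 46} ∪ {46, 47} = {45, 46, 47} ∉ τ. Therefore τ is NOT a topology.


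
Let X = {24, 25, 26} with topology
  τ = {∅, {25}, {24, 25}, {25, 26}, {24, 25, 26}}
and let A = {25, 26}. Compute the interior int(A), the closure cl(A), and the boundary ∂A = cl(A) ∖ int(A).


int(A) = {25, 26}, cl(A) = {24, 25, 26}, ∂A = {24}.

Closed sets in (X, τ) are complements of opens:
  closed(X, τ) = {∅, {24}, {26}, {24, 26}, {24, 25, 26}}.
int(A) = ⋃ {U ∈ τ : U ⊆ A}. Opens contained in A: ∅, {25}, {25, 26}.
Taking the union of these: int(A) = {25, 26}.
cl(A) = ⋂ {C closed : A ⊆ C}. Closed sets containing A: {24, 25, 26}.
Intersecting these: cl(A) = {24, 25, 26}.
∂A = cl(A) ∖ int(A) = {24, 25, 26} ∖ {25, 26} = {24}.


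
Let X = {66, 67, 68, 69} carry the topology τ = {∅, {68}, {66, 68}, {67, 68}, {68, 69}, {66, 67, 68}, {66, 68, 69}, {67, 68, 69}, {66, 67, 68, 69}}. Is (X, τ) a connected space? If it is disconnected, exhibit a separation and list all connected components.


(X, τ) is connected.

Find clopen sets (U ∈ τ with X ∖ U ∈ τ):
  U = ∅, X ∖ U = {66, 67, 68, 69} — both open, so U is clopen.
  U = {66, 67, 68, 69}, X ∖ U = ∅ — both open, so U is clopen.
Only trivial clopens (∅ and X) exist, so (X, τ) is connected.
Compute connected components by grouping points that agree on all clopens:
  component: {66, 67, 68, 69}


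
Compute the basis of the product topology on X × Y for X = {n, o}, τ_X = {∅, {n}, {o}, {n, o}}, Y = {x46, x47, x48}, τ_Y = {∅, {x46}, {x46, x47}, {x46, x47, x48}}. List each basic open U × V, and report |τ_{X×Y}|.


Basis B = {∅ × ∅, {n} × {x46}, {o} × {x46}, {n} × {x46, x47}, {n, o} × {x46}, {o} × {x46, x47}, {n} × {x46, x47, x48}, {o} × {x46, x47, x48}, {n, o} × {x46, x47}, {n, o} × {x46, x47, x48}}; |τ_{X×Y}| = 16.

Enumerate products U × V with U ∈ τ_X, V ∈ τ_Y (deduplicated):
  ∅ × ∅ = {} (∅)
  {n} × {x46} = {(n,x46)}
  {o} × {x46} = {(o,x46)}
  {n} × {x46, x47} = {(n,x46), (n,x47)}
  {n, o} × {x46} = {(n,x46), (o,x46)}
  {o} × {x46, x47} = {(o,x46), (o,x47)}
  {n} × {x46, x47, x48} = {(n,x46), (n,x47), (n,x48)}
  {o} × {x46, x47, x48} = {(o,x46), (o,x47), (o,x48)}
  {n, o} × {x46, x47} = {(n,x46), (n,x47), (o,x46), (o,x47)}
  {n, o} × {x46, x47, x48} = {(n,x46), (n,x47), (n,x48), (o,x46), (o,x47), (o,x48)}
These 10 distinct sets form the basis B.
Close under arbitrary unions to get τ_{X×Y}; counting gives |τ_{X×Y}| = 16.


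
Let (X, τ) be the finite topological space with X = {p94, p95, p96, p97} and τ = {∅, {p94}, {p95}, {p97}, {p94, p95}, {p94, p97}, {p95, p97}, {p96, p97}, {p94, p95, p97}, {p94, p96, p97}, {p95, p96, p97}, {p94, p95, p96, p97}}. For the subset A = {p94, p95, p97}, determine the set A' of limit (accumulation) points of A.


A' = {p96}

For each x ∈ X, list the open sets U ∈ τ with x ∈ U, then check whether U ∩ (A ∖ {x}) ≠ ∅ for every such U.
  x = p94: open {p94} ∋ x has {p94} ∩ (A ∖ {p94}) = ∅, so x is NOT a limit point.
  x = p95: open {p95} ∋ x has {p95} ∩ (A ∖ {p95}) = ∅, so x is NOT a limit point.
  x = p96: opens ∋ x are {p96, p97}, {p94, p96, p97}, {p95, p96, p97}, {p94, p95, p96, p97}; each meets A ∖ {p96}, so x IS a limit point.
  x = p97: open {p97} ∋ x has {p97} ∩ (A ∖ {p97}) = ∅, so x is NOT a limit point.
Collecting: A' = {p96}.


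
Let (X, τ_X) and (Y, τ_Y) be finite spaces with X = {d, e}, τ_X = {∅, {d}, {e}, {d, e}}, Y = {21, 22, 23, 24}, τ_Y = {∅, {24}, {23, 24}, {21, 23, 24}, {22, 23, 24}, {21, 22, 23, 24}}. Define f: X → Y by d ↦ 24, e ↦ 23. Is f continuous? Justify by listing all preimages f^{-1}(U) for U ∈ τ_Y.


f IS continuous.

Compute f^{-1}(U) for each U ∈ τ_Y:
  U = ∅: f^{-1}(U) = ∅ ∈ τ_X ✓.
  U = {24}: f^{-1}(U) = {d} ∈ τ_X ✓.
  U = {23, 24}: f^{-1}(U) = {d, e} ∈ τ_X ✓.
  U = {21, 23, 24}: f^{-1}(U) = {d, e} ∈ τ_X ✓.
  U = {22, 23, 24}: f^{-1}(U) = {d, e} ∈ τ_X ✓.
  U = {21, 22, 23, 24}: f^{-1}(U) = {d, e} ∈ τ_X ✓.
Every preimage lies in τ_X, so f IS continuous.


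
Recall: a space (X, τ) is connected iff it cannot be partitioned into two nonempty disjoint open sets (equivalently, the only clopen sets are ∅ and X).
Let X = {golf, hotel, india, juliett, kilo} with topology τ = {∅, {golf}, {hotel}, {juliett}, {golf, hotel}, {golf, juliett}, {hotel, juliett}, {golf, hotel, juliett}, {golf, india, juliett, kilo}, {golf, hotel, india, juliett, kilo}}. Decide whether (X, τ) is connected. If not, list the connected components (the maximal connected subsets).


(X, τ) is disconnected; components = [{hotel}, {golf, india, juliett, kilo}].

Find clopen sets (U ∈ τ with X ∖ U ∈ τ):
  U = ∅, X ∖ U = {golf, hotel, india, juliett, kilo} — both open, so U is clopen.
  U = {hotel}, X ∖ U = {golf, india, juliett, kilo} — both open, so U is clopen.
  U = {golf, india, juliett, kilo}, X ∖ U = {hotel} — both open, so U is clopen.
  U = {golf, hotel, india, juliett, kilo}, X ∖ U = ∅ — both open, so U is clopen.
Nontrivial clopen(s) exist: e.g. {hotel}. So (X, τ) is disconnected.
Compute connected components by grouping points that agree on all clopens:
  component: {hotel}
  component: {golf, india, juliett, kilo}
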